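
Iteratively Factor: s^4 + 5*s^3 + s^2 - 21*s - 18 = (s + 1)*(s^3 + 4*s^2 - 3*s - 18) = (s + 1)*(s + 3)*(s^2 + s - 6) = (s - 2)*(s + 1)*(s + 3)*(s + 3)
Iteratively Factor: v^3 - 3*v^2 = (v)*(v^2 - 3*v) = v*(v - 3)*(v)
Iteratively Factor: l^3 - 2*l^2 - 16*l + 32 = (l - 4)*(l^2 + 2*l - 8) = (l - 4)*(l + 4)*(l - 2)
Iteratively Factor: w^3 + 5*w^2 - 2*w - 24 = (w + 4)*(w^2 + w - 6) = (w - 2)*(w + 4)*(w + 3)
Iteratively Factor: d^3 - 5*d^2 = (d)*(d^2 - 5*d) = d^2*(d - 5)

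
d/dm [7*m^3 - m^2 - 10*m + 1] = 21*m^2 - 2*m - 10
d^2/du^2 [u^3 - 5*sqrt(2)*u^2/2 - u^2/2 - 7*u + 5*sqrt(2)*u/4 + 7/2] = 6*u - 5*sqrt(2) - 1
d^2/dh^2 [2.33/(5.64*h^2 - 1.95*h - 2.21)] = (148.232736*h^2 - 51.25068*h - 2.33*(11.28*h - 1.95)*(22.56*h - 3.9) - 58.084104)/(-5.64*h^2 + 1.95*h + 2.21)^3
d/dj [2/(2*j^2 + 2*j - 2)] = (-2*j - 1)/(j^2 + j - 1)^2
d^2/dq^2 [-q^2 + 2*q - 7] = -2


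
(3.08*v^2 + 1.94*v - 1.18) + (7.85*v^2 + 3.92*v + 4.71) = 10.93*v^2 + 5.86*v + 3.53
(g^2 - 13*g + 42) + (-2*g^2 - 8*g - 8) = -g^2 - 21*g + 34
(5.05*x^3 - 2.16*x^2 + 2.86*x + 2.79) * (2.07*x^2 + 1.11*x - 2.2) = 10.4535*x^5 + 1.1343*x^4 - 7.5874*x^3 + 13.7019*x^2 - 3.1951*x - 6.138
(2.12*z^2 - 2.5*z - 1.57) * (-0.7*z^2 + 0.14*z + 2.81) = -1.484*z^4 + 2.0468*z^3 + 6.7062*z^2 - 7.2448*z - 4.4117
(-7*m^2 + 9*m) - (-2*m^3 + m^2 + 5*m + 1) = 2*m^3 - 8*m^2 + 4*m - 1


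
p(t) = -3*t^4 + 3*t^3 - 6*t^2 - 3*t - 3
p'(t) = -12*t^3 + 9*t^2 - 12*t - 3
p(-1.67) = -52.03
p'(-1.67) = 98.03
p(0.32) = -4.51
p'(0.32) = -6.31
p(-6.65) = -6997.51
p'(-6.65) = 4003.76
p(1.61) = -31.02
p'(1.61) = -49.07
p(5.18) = -1922.49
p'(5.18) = -1491.57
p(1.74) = -38.08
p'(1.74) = -59.85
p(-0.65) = -4.94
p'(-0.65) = 11.90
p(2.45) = -110.34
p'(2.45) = -154.85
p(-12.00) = -68223.00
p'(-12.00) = 22173.00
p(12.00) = -57927.00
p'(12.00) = -19587.00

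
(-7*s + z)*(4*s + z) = -28*s^2 - 3*s*z + z^2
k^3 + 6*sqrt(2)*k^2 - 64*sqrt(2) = (k - 2*sqrt(2))*(k + 4*sqrt(2))^2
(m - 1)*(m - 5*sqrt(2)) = m^2 - 5*sqrt(2)*m - m + 5*sqrt(2)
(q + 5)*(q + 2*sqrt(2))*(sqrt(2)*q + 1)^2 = 2*q^4 + 6*sqrt(2)*q^3 + 10*q^3 + 9*q^2 + 30*sqrt(2)*q^2 + 2*sqrt(2)*q + 45*q + 10*sqrt(2)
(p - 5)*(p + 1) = p^2 - 4*p - 5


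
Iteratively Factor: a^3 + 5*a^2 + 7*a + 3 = (a + 1)*(a^2 + 4*a + 3) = (a + 1)^2*(a + 3)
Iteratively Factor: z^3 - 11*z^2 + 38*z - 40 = (z - 4)*(z^2 - 7*z + 10) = (z - 4)*(z - 2)*(z - 5)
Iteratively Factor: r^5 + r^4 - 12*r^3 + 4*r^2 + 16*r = (r - 2)*(r^4 + 3*r^3 - 6*r^2 - 8*r) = (r - 2)^2*(r^3 + 5*r^2 + 4*r) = r*(r - 2)^2*(r^2 + 5*r + 4) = r*(r - 2)^2*(r + 1)*(r + 4)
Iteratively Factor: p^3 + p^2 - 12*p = (p + 4)*(p^2 - 3*p) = (p - 3)*(p + 4)*(p)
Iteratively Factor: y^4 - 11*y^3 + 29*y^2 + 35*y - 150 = (y - 5)*(y^3 - 6*y^2 - y + 30) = (y - 5)^2*(y^2 - y - 6) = (y - 5)^2*(y - 3)*(y + 2)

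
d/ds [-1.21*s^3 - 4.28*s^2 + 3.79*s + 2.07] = -3.63*s^2 - 8.56*s + 3.79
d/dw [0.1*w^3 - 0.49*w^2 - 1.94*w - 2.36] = 0.3*w^2 - 0.98*w - 1.94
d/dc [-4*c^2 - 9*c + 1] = -8*c - 9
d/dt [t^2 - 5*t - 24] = 2*t - 5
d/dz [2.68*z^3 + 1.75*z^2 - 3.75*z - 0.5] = 8.04*z^2 + 3.5*z - 3.75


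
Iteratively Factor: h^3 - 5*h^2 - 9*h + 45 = (h - 5)*(h^2 - 9) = (h - 5)*(h + 3)*(h - 3)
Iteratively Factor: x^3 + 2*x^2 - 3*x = (x + 3)*(x^2 - x) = x*(x + 3)*(x - 1)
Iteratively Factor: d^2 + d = (d + 1)*(d)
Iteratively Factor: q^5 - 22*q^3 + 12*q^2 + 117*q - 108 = (q - 1)*(q^4 + q^3 - 21*q^2 - 9*q + 108) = (q - 1)*(q + 3)*(q^3 - 2*q^2 - 15*q + 36) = (q - 3)*(q - 1)*(q + 3)*(q^2 + q - 12) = (q - 3)^2*(q - 1)*(q + 3)*(q + 4)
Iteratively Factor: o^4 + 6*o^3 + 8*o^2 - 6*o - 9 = (o - 1)*(o^3 + 7*o^2 + 15*o + 9) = (o - 1)*(o + 1)*(o^2 + 6*o + 9) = (o - 1)*(o + 1)*(o + 3)*(o + 3)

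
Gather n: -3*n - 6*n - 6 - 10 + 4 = -9*n - 12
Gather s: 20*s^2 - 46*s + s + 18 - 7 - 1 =20*s^2 - 45*s + 10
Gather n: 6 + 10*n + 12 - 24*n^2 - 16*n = -24*n^2 - 6*n + 18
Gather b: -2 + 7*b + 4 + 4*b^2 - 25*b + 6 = 4*b^2 - 18*b + 8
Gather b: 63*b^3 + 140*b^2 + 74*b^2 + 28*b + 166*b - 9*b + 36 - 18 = 63*b^3 + 214*b^2 + 185*b + 18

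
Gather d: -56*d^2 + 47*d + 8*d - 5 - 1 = -56*d^2 + 55*d - 6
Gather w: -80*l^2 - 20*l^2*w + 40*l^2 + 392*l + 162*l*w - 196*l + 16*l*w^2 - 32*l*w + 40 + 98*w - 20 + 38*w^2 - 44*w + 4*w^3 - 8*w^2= -40*l^2 + 196*l + 4*w^3 + w^2*(16*l + 30) + w*(-20*l^2 + 130*l + 54) + 20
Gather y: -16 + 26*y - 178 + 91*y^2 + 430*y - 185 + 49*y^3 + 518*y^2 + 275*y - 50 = 49*y^3 + 609*y^2 + 731*y - 429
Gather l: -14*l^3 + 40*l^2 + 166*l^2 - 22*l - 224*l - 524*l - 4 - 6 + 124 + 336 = -14*l^3 + 206*l^2 - 770*l + 450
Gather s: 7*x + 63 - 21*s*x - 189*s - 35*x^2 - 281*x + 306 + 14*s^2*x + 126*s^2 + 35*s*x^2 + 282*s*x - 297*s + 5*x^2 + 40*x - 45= s^2*(14*x + 126) + s*(35*x^2 + 261*x - 486) - 30*x^2 - 234*x + 324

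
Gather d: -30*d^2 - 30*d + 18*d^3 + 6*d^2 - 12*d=18*d^3 - 24*d^2 - 42*d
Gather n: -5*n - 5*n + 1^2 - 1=-10*n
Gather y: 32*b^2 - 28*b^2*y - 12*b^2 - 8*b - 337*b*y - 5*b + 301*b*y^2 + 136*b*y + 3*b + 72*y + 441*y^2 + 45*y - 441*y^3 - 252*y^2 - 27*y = 20*b^2 - 10*b - 441*y^3 + y^2*(301*b + 189) + y*(-28*b^2 - 201*b + 90)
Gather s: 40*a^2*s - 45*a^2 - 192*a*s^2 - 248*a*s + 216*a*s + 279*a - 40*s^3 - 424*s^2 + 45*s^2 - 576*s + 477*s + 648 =-45*a^2 + 279*a - 40*s^3 + s^2*(-192*a - 379) + s*(40*a^2 - 32*a - 99) + 648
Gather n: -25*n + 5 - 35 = -25*n - 30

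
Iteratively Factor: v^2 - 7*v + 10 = (v - 2)*(v - 5)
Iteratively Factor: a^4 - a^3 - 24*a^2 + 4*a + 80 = (a + 4)*(a^3 - 5*a^2 - 4*a + 20) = (a - 5)*(a + 4)*(a^2 - 4) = (a - 5)*(a - 2)*(a + 4)*(a + 2)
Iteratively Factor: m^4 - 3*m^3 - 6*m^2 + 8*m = (m + 2)*(m^3 - 5*m^2 + 4*m) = (m - 1)*(m + 2)*(m^2 - 4*m) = m*(m - 1)*(m + 2)*(m - 4)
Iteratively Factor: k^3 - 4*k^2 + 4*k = (k - 2)*(k^2 - 2*k) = (k - 2)^2*(k)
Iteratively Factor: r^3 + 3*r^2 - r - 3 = (r + 3)*(r^2 - 1) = (r + 1)*(r + 3)*(r - 1)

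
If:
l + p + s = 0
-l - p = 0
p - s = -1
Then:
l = 1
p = -1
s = 0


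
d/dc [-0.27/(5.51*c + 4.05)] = 1.4877/(5.51*c + 4.05)^2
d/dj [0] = 0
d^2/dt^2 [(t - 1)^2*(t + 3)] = 6*t + 2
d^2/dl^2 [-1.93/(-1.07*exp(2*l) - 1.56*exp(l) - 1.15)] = (1.93*(2.14*exp(l) + 1.56)*(4.28*exp(l) + 3.12)*exp(l) - (8.2604*exp(l) + 3.0108)*(1.07*exp(2*l) + 1.56*exp(l) + 1.15))*exp(l)/(1.07*exp(2*l) + 1.56*exp(l) + 1.15)^3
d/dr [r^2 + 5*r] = 2*r + 5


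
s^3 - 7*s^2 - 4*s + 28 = (s - 7)*(s - 2)*(s + 2)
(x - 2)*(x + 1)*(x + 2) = x^3 + x^2 - 4*x - 4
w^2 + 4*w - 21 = (w - 3)*(w + 7)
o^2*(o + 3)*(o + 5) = o^4 + 8*o^3 + 15*o^2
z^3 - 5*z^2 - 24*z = z*(z - 8)*(z + 3)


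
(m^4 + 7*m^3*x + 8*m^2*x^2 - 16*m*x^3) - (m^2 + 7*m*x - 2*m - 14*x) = m^4 + 7*m^3*x + 8*m^2*x^2 - m^2 - 16*m*x^3 - 7*m*x + 2*m + 14*x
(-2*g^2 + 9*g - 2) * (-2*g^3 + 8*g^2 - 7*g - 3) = 4*g^5 - 34*g^4 + 90*g^3 - 73*g^2 - 13*g + 6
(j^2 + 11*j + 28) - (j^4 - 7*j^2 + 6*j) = -j^4 + 8*j^2 + 5*j + 28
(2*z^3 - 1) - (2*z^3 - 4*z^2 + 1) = 4*z^2 - 2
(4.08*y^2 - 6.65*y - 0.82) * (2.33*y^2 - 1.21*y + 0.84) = 9.5064*y^4 - 20.4313*y^3 + 9.5631*y^2 - 4.5938*y - 0.6888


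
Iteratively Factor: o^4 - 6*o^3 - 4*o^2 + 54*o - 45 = (o - 1)*(o^3 - 5*o^2 - 9*o + 45) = (o - 5)*(o - 1)*(o^2 - 9) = (o - 5)*(o - 1)*(o + 3)*(o - 3)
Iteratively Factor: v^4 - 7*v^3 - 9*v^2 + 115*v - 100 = (v - 1)*(v^3 - 6*v^2 - 15*v + 100) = (v - 1)*(v + 4)*(v^2 - 10*v + 25) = (v - 5)*(v - 1)*(v + 4)*(v - 5)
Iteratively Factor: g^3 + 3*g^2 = (g)*(g^2 + 3*g) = g^2*(g + 3)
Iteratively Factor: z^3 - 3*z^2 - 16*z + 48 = (z + 4)*(z^2 - 7*z + 12) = (z - 4)*(z + 4)*(z - 3)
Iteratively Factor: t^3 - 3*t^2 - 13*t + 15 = (t + 3)*(t^2 - 6*t + 5) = (t - 5)*(t + 3)*(t - 1)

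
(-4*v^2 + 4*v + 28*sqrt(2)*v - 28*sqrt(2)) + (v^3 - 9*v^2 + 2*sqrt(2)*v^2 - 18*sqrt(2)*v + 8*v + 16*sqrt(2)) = v^3 - 13*v^2 + 2*sqrt(2)*v^2 + 12*v + 10*sqrt(2)*v - 12*sqrt(2)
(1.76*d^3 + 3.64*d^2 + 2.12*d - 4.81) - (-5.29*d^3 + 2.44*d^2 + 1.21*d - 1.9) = 7.05*d^3 + 1.2*d^2 + 0.91*d - 2.91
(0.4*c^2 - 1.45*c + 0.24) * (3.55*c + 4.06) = 1.42*c^3 - 3.5235*c^2 - 5.035*c + 0.9744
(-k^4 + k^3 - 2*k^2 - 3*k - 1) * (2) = -2*k^4 + 2*k^3 - 4*k^2 - 6*k - 2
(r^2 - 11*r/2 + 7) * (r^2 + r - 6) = r^4 - 9*r^3/2 - 9*r^2/2 + 40*r - 42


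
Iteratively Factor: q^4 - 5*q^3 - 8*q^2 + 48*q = (q - 4)*(q^3 - q^2 - 12*q) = q*(q - 4)*(q^2 - q - 12) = q*(q - 4)*(q + 3)*(q - 4)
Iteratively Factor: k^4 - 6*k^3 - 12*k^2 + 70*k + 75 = (k + 3)*(k^3 - 9*k^2 + 15*k + 25) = (k + 1)*(k + 3)*(k^2 - 10*k + 25) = (k - 5)*(k + 1)*(k + 3)*(k - 5)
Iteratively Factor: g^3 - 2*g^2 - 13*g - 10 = (g - 5)*(g^2 + 3*g + 2) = (g - 5)*(g + 1)*(g + 2)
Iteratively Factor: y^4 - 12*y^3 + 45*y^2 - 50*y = (y - 5)*(y^3 - 7*y^2 + 10*y) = (y - 5)*(y - 2)*(y^2 - 5*y) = (y - 5)^2*(y - 2)*(y)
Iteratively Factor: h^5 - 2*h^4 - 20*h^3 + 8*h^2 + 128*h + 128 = (h + 2)*(h^4 - 4*h^3 - 12*h^2 + 32*h + 64) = (h + 2)^2*(h^3 - 6*h^2 + 32) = (h - 4)*(h + 2)^2*(h^2 - 2*h - 8) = (h - 4)^2*(h + 2)^2*(h + 2)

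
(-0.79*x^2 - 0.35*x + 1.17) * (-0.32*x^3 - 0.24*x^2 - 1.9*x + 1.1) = 0.2528*x^5 + 0.3016*x^4 + 1.2106*x^3 - 0.4848*x^2 - 2.608*x + 1.287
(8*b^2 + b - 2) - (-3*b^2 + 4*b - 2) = 11*b^2 - 3*b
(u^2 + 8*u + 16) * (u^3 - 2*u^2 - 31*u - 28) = u^5 + 6*u^4 - 31*u^3 - 308*u^2 - 720*u - 448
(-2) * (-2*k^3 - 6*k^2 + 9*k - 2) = 4*k^3 + 12*k^2 - 18*k + 4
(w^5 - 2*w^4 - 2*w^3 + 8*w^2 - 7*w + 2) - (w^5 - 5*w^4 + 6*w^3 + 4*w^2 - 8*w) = 3*w^4 - 8*w^3 + 4*w^2 + w + 2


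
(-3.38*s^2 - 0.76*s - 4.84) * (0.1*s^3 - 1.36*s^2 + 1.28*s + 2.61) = -0.338*s^5 + 4.5208*s^4 - 3.7768*s^3 - 3.2122*s^2 - 8.1788*s - 12.6324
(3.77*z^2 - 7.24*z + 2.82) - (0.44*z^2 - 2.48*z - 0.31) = 3.33*z^2 - 4.76*z + 3.13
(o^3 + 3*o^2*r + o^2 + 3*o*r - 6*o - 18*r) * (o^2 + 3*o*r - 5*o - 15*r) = o^5 + 6*o^4*r - 4*o^4 + 9*o^3*r^2 - 24*o^3*r - 11*o^3 - 36*o^2*r^2 - 66*o^2*r + 30*o^2 - 99*o*r^2 + 180*o*r + 270*r^2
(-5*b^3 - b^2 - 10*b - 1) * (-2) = 10*b^3 + 2*b^2 + 20*b + 2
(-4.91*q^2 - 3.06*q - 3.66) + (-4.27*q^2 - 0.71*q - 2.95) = -9.18*q^2 - 3.77*q - 6.61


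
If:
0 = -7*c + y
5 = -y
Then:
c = -5/7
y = -5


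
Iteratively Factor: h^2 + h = (h + 1)*(h)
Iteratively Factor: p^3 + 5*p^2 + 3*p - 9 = (p + 3)*(p^2 + 2*p - 3) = (p - 1)*(p + 3)*(p + 3)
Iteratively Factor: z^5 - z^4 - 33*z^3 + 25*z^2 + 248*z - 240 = (z + 4)*(z^4 - 5*z^3 - 13*z^2 + 77*z - 60) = (z - 5)*(z + 4)*(z^3 - 13*z + 12) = (z - 5)*(z - 3)*(z + 4)*(z^2 + 3*z - 4) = (z - 5)*(z - 3)*(z - 1)*(z + 4)*(z + 4)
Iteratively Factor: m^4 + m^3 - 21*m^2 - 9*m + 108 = (m - 3)*(m^3 + 4*m^2 - 9*m - 36) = (m - 3)^2*(m^2 + 7*m + 12) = (m - 3)^2*(m + 3)*(m + 4)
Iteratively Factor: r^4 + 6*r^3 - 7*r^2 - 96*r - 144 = (r - 4)*(r^3 + 10*r^2 + 33*r + 36) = (r - 4)*(r + 3)*(r^2 + 7*r + 12) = (r - 4)*(r + 3)*(r + 4)*(r + 3)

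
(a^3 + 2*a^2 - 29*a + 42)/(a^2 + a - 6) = (a^2 + 4*a - 21)/(a + 3)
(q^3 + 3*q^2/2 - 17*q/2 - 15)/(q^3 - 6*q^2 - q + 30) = (q + 5/2)/(q - 5)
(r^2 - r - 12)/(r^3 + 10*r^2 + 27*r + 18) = (r - 4)/(r^2 + 7*r + 6)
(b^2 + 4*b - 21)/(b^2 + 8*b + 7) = (b - 3)/(b + 1)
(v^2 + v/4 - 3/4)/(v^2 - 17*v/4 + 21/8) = 2*(v + 1)/(2*v - 7)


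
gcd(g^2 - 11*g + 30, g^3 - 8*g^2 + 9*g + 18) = g - 6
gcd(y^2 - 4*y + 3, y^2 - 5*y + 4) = y - 1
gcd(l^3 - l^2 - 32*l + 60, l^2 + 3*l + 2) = 1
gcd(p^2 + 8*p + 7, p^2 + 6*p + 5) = p + 1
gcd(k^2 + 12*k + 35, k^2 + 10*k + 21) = k + 7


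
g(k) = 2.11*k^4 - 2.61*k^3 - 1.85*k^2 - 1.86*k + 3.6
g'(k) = 8.44*k^3 - 7.83*k^2 - 3.7*k - 1.86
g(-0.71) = 5.46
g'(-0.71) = -6.20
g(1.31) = -1.66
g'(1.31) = -1.17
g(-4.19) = 821.24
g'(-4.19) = -744.67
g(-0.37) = 4.21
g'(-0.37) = -1.99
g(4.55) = 615.32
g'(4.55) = 614.22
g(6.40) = 2771.72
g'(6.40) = 1866.24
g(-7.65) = 8304.56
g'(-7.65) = -4210.35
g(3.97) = 327.89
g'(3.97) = 388.14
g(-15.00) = 115242.75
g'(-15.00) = -30193.11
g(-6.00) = 3246.48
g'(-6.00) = -2084.58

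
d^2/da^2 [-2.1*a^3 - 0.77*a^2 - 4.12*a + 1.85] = -12.6*a - 1.54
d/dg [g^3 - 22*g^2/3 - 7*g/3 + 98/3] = 3*g^2 - 44*g/3 - 7/3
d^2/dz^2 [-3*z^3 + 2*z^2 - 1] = 4 - 18*z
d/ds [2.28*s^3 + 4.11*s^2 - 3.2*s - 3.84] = 6.84*s^2 + 8.22*s - 3.2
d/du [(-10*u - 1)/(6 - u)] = -61/(u - 6)^2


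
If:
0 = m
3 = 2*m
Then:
No Solution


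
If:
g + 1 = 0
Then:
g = -1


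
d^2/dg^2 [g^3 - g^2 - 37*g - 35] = 6*g - 2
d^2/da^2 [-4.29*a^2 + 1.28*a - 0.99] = -8.58000000000000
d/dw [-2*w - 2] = -2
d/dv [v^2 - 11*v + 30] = 2*v - 11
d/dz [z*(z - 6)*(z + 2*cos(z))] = -z*(z - 6)*(2*sin(z) - 1) + z*(z + 2*cos(z)) + (z - 6)*(z + 2*cos(z))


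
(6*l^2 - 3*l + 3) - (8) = 6*l^2 - 3*l - 5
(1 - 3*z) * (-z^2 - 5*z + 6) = 3*z^3 + 14*z^2 - 23*z + 6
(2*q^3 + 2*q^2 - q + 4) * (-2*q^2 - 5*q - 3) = -4*q^5 - 14*q^4 - 14*q^3 - 9*q^2 - 17*q - 12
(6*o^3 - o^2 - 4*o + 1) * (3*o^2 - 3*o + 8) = 18*o^5 - 21*o^4 + 39*o^3 + 7*o^2 - 35*o + 8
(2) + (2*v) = 2*v + 2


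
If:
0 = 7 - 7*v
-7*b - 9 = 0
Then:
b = -9/7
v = 1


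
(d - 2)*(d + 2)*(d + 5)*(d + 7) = d^4 + 12*d^3 + 31*d^2 - 48*d - 140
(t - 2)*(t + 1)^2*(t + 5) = t^4 + 5*t^3 - 3*t^2 - 17*t - 10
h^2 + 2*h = h*(h + 2)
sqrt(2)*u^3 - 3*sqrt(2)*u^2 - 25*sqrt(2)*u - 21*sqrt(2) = (u - 7)*(u + 3)*(sqrt(2)*u + sqrt(2))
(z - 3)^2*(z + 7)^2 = z^4 + 8*z^3 - 26*z^2 - 168*z + 441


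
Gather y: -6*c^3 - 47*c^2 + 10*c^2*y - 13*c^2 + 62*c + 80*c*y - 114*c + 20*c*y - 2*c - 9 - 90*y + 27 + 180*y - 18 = -6*c^3 - 60*c^2 - 54*c + y*(10*c^2 + 100*c + 90)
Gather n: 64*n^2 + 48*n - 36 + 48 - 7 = 64*n^2 + 48*n + 5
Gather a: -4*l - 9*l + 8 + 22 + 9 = 39 - 13*l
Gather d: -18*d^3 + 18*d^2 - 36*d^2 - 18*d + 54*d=-18*d^3 - 18*d^2 + 36*d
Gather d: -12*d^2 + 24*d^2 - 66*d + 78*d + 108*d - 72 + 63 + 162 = 12*d^2 + 120*d + 153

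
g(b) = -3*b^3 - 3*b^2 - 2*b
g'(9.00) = -785.00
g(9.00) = -2448.00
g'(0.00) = -2.00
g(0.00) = 0.00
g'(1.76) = -40.44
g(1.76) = -29.17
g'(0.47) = -6.81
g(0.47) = -1.91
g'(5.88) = -348.45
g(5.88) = -725.38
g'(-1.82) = -20.89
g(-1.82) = 11.79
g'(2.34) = -65.32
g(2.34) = -59.55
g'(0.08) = -2.54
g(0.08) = -0.18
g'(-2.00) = -26.00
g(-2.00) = 16.00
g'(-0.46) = -1.14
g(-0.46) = 0.58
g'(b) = -9*b^2 - 6*b - 2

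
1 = 1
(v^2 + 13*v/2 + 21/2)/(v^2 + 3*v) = (v + 7/2)/v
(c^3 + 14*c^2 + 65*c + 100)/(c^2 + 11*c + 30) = (c^2 + 9*c + 20)/(c + 6)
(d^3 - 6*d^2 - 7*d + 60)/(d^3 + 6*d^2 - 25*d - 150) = (d^2 - d - 12)/(d^2 + 11*d + 30)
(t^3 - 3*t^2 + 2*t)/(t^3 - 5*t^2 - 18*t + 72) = t*(t^2 - 3*t + 2)/(t^3 - 5*t^2 - 18*t + 72)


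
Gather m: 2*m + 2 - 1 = 2*m + 1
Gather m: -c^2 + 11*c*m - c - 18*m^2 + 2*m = -c^2 - c - 18*m^2 + m*(11*c + 2)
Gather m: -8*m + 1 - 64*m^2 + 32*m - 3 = -64*m^2 + 24*m - 2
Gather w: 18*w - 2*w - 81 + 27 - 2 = 16*w - 56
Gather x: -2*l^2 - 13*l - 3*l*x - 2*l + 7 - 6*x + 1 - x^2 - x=-2*l^2 - 15*l - x^2 + x*(-3*l - 7) + 8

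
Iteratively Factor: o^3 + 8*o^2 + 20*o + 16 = (o + 4)*(o^2 + 4*o + 4) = (o + 2)*(o + 4)*(o + 2)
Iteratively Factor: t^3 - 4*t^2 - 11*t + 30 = (t + 3)*(t^2 - 7*t + 10) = (t - 2)*(t + 3)*(t - 5)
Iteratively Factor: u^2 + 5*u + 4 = (u + 4)*(u + 1)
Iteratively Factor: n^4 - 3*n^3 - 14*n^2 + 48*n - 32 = (n - 4)*(n^3 + n^2 - 10*n + 8) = (n - 4)*(n - 1)*(n^2 + 2*n - 8) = (n - 4)*(n - 1)*(n + 4)*(n - 2)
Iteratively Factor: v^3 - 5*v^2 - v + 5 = (v + 1)*(v^2 - 6*v + 5) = (v - 5)*(v + 1)*(v - 1)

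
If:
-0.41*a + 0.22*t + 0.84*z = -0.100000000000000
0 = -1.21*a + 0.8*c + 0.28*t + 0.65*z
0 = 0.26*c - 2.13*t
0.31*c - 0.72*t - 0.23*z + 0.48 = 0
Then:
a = -3.79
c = -4.07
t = -0.50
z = -1.84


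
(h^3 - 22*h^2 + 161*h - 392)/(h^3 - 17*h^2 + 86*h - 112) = (h - 7)/(h - 2)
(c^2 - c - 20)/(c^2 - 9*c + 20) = (c + 4)/(c - 4)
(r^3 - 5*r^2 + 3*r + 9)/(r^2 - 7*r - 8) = (r^2 - 6*r + 9)/(r - 8)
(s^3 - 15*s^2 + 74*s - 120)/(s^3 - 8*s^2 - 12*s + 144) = (s^2 - 9*s + 20)/(s^2 - 2*s - 24)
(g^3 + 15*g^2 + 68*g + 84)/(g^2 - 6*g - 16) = (g^2 + 13*g + 42)/(g - 8)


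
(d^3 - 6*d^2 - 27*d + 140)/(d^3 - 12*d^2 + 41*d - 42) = (d^2 + d - 20)/(d^2 - 5*d + 6)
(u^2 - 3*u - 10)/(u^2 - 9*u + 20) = (u + 2)/(u - 4)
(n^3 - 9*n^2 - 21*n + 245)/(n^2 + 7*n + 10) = (n^2 - 14*n + 49)/(n + 2)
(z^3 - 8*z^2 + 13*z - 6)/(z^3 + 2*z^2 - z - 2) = (z^2 - 7*z + 6)/(z^2 + 3*z + 2)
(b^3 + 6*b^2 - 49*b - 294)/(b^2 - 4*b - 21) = (b^2 + 13*b + 42)/(b + 3)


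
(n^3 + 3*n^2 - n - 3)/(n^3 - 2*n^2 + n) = (n^2 + 4*n + 3)/(n*(n - 1))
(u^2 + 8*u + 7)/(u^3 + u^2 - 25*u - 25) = (u + 7)/(u^2 - 25)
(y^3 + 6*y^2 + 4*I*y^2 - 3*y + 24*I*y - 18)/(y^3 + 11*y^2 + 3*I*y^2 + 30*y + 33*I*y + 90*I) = (y + I)/(y + 5)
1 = 1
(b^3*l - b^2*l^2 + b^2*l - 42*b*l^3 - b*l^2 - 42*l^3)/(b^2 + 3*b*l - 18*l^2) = l*(b^2 - 7*b*l + b - 7*l)/(b - 3*l)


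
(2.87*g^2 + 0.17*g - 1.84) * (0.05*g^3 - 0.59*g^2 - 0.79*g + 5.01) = 0.1435*g^5 - 1.6848*g^4 - 2.4596*g^3 + 15.33*g^2 + 2.3053*g - 9.2184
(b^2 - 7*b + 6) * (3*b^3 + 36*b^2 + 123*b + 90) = 3*b^5 + 15*b^4 - 111*b^3 - 555*b^2 + 108*b + 540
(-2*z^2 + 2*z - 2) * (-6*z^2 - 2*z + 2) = 12*z^4 - 8*z^3 + 4*z^2 + 8*z - 4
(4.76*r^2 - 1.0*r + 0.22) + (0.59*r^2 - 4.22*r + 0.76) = 5.35*r^2 - 5.22*r + 0.98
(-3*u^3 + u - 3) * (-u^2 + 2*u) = 3*u^5 - 6*u^4 - u^3 + 5*u^2 - 6*u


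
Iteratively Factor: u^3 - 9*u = (u)*(u^2 - 9) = u*(u + 3)*(u - 3)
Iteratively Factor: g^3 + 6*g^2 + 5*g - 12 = (g + 3)*(g^2 + 3*g - 4) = (g + 3)*(g + 4)*(g - 1)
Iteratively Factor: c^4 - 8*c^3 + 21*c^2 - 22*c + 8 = (c - 4)*(c^3 - 4*c^2 + 5*c - 2) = (c - 4)*(c - 1)*(c^2 - 3*c + 2) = (c - 4)*(c - 1)^2*(c - 2)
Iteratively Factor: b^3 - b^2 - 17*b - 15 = (b - 5)*(b^2 + 4*b + 3) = (b - 5)*(b + 3)*(b + 1)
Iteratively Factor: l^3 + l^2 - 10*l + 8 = (l + 4)*(l^2 - 3*l + 2) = (l - 2)*(l + 4)*(l - 1)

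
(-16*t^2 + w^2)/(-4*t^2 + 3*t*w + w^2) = (4*t - w)/(t - w)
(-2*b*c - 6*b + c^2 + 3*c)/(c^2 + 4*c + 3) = (-2*b + c)/(c + 1)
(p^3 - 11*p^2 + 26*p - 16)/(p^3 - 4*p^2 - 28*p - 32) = (p^2 - 3*p + 2)/(p^2 + 4*p + 4)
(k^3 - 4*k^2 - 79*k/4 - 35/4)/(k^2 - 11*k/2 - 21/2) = (4*k^2 + 12*k + 5)/(2*(2*k + 3))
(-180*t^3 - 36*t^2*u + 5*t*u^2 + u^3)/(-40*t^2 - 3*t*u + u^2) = (36*t^2 - u^2)/(8*t - u)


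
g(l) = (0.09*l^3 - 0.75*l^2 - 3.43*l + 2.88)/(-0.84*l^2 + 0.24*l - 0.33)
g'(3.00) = -0.33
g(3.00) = 1.64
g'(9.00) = -0.15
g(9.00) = 0.35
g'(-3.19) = -0.62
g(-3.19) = -0.34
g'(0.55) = 11.85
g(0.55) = -1.73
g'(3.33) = -0.31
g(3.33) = 1.53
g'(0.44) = 14.54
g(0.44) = -3.19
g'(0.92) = 3.96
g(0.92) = 1.02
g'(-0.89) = -4.71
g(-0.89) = -4.36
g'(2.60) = -0.33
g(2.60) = 1.77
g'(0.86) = 4.84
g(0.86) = 0.76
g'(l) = (1.68*l - 0.24)*(0.09*l^3 - 0.75*l^2 - 3.43*l + 2.88)/(-0.84*l^2 + 0.24*l - 0.33)^2 + (0.27*l^2 - 1.5*l - 3.43)/(-0.84*l^2 + 0.24*l - 0.33) = (-0.0756*l^4 + 0.0431999999999999*l^3 - 3.1503*l^2 + 5.3334*l + 0.4407)/(0.7056*l^4 - 0.4032*l^3 + 0.612*l^2 - 0.1584*l + 0.1089)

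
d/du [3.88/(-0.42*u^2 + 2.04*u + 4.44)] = (3.2592*u - 7.9152)/(-0.42*u^2 + 2.04*u + 4.44)^2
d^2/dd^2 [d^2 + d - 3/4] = 2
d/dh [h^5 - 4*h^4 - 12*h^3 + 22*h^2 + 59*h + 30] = 5*h^4 - 16*h^3 - 36*h^2 + 44*h + 59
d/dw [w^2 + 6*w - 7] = 2*w + 6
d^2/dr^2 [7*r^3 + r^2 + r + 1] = 42*r + 2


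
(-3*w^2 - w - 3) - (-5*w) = -3*w^2 + 4*w - 3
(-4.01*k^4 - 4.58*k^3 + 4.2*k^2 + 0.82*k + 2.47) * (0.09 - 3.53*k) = 14.1553*k^5 + 15.8065*k^4 - 15.2382*k^3 - 2.5166*k^2 - 8.6453*k + 0.2223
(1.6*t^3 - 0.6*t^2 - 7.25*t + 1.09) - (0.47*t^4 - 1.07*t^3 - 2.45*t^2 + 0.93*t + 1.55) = -0.47*t^4 + 2.67*t^3 + 1.85*t^2 - 8.18*t - 0.46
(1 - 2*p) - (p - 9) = 10 - 3*p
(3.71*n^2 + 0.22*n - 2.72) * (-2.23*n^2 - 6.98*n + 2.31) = -8.2733*n^4 - 26.3864*n^3 + 13.1001*n^2 + 19.4938*n - 6.2832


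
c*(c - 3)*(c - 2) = c^3 - 5*c^2 + 6*c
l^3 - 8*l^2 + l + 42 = (l - 7)*(l - 3)*(l + 2)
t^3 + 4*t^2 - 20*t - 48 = (t - 4)*(t + 2)*(t + 6)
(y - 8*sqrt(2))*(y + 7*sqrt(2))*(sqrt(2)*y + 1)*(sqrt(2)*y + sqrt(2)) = 2*y^4 - sqrt(2)*y^3 + 2*y^3 - 226*y^2 - sqrt(2)*y^2 - 226*y - 112*sqrt(2)*y - 112*sqrt(2)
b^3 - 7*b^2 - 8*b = b*(b - 8)*(b + 1)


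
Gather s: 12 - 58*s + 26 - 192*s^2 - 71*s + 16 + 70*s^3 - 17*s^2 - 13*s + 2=70*s^3 - 209*s^2 - 142*s + 56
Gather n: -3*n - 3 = -3*n - 3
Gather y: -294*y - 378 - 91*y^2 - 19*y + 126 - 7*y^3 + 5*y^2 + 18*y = -7*y^3 - 86*y^2 - 295*y - 252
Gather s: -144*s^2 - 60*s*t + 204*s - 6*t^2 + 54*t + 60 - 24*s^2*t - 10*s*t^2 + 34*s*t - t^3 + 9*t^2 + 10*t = s^2*(-24*t - 144) + s*(-10*t^2 - 26*t + 204) - t^3 + 3*t^2 + 64*t + 60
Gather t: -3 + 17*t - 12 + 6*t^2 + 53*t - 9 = 6*t^2 + 70*t - 24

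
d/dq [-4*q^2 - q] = -8*q - 1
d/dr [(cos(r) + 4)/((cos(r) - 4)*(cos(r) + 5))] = (cos(r)^2 + 8*cos(r) + 24)*sin(r)/((cos(r) - 4)^2*(cos(r) + 5)^2)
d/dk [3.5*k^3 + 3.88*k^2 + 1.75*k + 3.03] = 10.5*k^2 + 7.76*k + 1.75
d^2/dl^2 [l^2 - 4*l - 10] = 2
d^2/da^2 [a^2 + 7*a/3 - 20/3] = 2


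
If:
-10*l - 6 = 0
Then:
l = -3/5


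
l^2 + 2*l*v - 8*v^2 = (l - 2*v)*(l + 4*v)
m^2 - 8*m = m*(m - 8)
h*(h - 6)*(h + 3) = h^3 - 3*h^2 - 18*h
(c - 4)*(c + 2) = c^2 - 2*c - 8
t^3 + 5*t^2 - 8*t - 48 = (t - 3)*(t + 4)^2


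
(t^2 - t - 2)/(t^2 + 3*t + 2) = (t - 2)/(t + 2)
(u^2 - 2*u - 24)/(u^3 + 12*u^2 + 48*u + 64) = (u - 6)/(u^2 + 8*u + 16)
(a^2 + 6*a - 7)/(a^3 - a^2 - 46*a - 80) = (-a^2 - 6*a + 7)/(-a^3 + a^2 + 46*a + 80)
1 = 1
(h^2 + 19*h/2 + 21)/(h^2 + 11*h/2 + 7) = (h + 6)/(h + 2)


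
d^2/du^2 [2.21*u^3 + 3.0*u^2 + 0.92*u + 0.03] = 13.26*u + 6.0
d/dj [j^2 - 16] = 2*j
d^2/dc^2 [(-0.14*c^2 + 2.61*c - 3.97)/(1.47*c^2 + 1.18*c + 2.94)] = (11.765586*c^3 - 47.842326*c^2 - 108.99756*c + 2.73000400000001)/(3.176523*c^6 + 7.649586*c^5 + 25.199622*c^4 + 32.241376*c^3 + 50.399244*c^2 + 30.598344*c + 25.412184)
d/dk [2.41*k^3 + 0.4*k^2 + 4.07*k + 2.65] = 7.23*k^2 + 0.8*k + 4.07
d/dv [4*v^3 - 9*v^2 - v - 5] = 12*v^2 - 18*v - 1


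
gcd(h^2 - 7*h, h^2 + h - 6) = 1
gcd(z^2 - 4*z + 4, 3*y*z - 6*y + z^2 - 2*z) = z - 2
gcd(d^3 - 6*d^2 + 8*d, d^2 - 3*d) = d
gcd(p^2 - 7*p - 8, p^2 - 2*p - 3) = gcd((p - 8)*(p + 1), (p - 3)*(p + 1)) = p + 1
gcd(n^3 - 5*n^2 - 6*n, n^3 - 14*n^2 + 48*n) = n^2 - 6*n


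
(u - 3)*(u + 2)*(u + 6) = u^3 + 5*u^2 - 12*u - 36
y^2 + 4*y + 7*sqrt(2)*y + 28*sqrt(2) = (y + 4)*(y + 7*sqrt(2))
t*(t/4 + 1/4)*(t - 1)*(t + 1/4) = t^4/4 + t^3/16 - t^2/4 - t/16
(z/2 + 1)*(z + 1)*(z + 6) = z^3/2 + 9*z^2/2 + 10*z + 6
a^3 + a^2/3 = a^2*(a + 1/3)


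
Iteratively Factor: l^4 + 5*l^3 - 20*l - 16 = (l + 1)*(l^3 + 4*l^2 - 4*l - 16) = (l + 1)*(l + 4)*(l^2 - 4) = (l + 1)*(l + 2)*(l + 4)*(l - 2)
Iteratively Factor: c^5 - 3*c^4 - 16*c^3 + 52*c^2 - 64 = (c + 1)*(c^4 - 4*c^3 - 12*c^2 + 64*c - 64) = (c - 2)*(c + 1)*(c^3 - 2*c^2 - 16*c + 32) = (c - 2)*(c + 1)*(c + 4)*(c^2 - 6*c + 8) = (c - 2)^2*(c + 1)*(c + 4)*(c - 4)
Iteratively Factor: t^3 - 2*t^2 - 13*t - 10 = (t - 5)*(t^2 + 3*t + 2) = (t - 5)*(t + 1)*(t + 2)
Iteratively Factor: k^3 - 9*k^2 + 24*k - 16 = (k - 1)*(k^2 - 8*k + 16) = (k - 4)*(k - 1)*(k - 4)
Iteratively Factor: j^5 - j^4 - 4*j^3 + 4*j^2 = (j - 2)*(j^4 + j^3 - 2*j^2) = (j - 2)*(j - 1)*(j^3 + 2*j^2) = j*(j - 2)*(j - 1)*(j^2 + 2*j) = j*(j - 2)*(j - 1)*(j + 2)*(j)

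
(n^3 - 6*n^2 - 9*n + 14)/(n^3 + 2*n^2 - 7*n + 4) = (n^2 - 5*n - 14)/(n^2 + 3*n - 4)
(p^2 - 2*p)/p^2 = (p - 2)/p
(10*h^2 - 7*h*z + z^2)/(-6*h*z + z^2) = (-10*h^2 + 7*h*z - z^2)/(z*(6*h - z))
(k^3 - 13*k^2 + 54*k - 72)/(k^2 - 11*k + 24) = (k^2 - 10*k + 24)/(k - 8)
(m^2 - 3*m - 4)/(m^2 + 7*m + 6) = (m - 4)/(m + 6)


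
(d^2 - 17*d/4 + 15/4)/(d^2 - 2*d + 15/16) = 4*(d - 3)/(4*d - 3)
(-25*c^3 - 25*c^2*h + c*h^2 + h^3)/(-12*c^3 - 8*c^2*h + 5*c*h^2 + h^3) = (25*c^2 - h^2)/(12*c^2 - 4*c*h - h^2)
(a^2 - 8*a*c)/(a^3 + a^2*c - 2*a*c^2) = (a - 8*c)/(a^2 + a*c - 2*c^2)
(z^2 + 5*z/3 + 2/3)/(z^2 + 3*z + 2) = (z + 2/3)/(z + 2)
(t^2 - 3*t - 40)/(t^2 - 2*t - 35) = (t - 8)/(t - 7)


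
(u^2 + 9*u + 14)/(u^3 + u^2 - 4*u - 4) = (u + 7)/(u^2 - u - 2)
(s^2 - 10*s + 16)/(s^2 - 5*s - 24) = (s - 2)/(s + 3)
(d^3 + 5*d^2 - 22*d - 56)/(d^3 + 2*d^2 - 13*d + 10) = (d^3 + 5*d^2 - 22*d - 56)/(d^3 + 2*d^2 - 13*d + 10)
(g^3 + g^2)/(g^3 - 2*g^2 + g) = g*(g + 1)/(g^2 - 2*g + 1)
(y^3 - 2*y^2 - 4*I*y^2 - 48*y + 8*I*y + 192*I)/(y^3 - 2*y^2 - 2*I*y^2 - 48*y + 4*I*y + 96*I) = (y - 4*I)/(y - 2*I)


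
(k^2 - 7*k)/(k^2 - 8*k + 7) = k/(k - 1)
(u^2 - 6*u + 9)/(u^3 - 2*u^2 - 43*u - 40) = (-u^2 + 6*u - 9)/(-u^3 + 2*u^2 + 43*u + 40)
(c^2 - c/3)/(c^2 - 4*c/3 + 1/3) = c/(c - 1)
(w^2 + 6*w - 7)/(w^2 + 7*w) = (w - 1)/w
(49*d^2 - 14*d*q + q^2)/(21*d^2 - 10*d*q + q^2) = (-7*d + q)/(-3*d + q)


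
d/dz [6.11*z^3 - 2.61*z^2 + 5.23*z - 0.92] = 18.33*z^2 - 5.22*z + 5.23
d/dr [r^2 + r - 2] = 2*r + 1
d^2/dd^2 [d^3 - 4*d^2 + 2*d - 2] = 6*d - 8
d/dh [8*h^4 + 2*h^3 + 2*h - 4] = 32*h^3 + 6*h^2 + 2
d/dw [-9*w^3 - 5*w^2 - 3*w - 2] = -27*w^2 - 10*w - 3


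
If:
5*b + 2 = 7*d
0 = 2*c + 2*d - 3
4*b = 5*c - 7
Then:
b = -13/106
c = 69/53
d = 21/106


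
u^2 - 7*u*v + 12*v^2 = (u - 4*v)*(u - 3*v)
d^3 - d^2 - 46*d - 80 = (d - 8)*(d + 2)*(d + 5)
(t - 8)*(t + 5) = t^2 - 3*t - 40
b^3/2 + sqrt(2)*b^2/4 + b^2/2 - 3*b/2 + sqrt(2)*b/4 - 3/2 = (b/2 + 1/2)*(b - sqrt(2))*(b + 3*sqrt(2)/2)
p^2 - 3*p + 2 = (p - 2)*(p - 1)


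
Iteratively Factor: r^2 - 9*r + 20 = (r - 4)*(r - 5)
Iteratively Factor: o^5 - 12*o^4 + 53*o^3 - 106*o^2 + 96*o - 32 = (o - 1)*(o^4 - 11*o^3 + 42*o^2 - 64*o + 32) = (o - 4)*(o - 1)*(o^3 - 7*o^2 + 14*o - 8) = (o - 4)^2*(o - 1)*(o^2 - 3*o + 2) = (o - 4)^2*(o - 2)*(o - 1)*(o - 1)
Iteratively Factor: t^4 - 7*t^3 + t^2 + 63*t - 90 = (t + 3)*(t^3 - 10*t^2 + 31*t - 30) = (t - 2)*(t + 3)*(t^2 - 8*t + 15) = (t - 5)*(t - 2)*(t + 3)*(t - 3)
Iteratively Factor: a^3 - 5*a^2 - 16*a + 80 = (a - 4)*(a^2 - a - 20) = (a - 4)*(a + 4)*(a - 5)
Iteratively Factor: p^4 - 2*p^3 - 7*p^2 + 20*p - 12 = (p - 2)*(p^3 - 7*p + 6) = (p - 2)*(p - 1)*(p^2 + p - 6) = (p - 2)*(p - 1)*(p + 3)*(p - 2)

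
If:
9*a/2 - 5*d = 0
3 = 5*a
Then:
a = 3/5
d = 27/50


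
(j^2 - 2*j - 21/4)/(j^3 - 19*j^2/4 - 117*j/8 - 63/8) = 2*(2*j - 7)/(4*j^2 - 25*j - 21)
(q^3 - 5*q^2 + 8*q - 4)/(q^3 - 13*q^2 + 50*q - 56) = (q^2 - 3*q + 2)/(q^2 - 11*q + 28)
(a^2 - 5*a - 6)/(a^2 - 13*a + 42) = (a + 1)/(a - 7)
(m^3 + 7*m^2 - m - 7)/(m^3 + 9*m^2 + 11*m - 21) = (m + 1)/(m + 3)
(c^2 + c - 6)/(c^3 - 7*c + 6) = 1/(c - 1)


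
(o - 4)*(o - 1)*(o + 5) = o^3 - 21*o + 20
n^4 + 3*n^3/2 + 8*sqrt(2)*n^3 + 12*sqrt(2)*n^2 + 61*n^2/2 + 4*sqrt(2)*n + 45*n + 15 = (n + 1/2)*(n + 1)*(n + 3*sqrt(2))*(n + 5*sqrt(2))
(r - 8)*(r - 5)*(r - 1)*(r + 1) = r^4 - 13*r^3 + 39*r^2 + 13*r - 40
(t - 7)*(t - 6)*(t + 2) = t^3 - 11*t^2 + 16*t + 84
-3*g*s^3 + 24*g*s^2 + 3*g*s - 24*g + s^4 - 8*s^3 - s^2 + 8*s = (-3*g + s)*(s - 8)*(s - 1)*(s + 1)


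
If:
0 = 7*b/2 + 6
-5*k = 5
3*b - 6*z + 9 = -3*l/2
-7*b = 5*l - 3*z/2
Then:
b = -12/7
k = -1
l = 726/259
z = 348/259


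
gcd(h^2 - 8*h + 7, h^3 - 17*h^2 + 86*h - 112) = h - 7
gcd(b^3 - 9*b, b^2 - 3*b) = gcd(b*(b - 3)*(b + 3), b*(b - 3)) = b^2 - 3*b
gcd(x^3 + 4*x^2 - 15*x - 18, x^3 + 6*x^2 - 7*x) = 1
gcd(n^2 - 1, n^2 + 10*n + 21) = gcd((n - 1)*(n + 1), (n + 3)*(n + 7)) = 1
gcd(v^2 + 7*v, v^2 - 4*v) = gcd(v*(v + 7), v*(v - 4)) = v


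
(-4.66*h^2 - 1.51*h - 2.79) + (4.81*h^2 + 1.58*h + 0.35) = 0.149999999999999*h^2 + 0.0700000000000001*h - 2.44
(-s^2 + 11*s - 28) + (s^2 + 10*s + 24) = 21*s - 4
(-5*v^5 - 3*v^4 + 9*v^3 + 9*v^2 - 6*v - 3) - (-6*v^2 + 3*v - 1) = -5*v^5 - 3*v^4 + 9*v^3 + 15*v^2 - 9*v - 2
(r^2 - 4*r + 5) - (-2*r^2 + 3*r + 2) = 3*r^2 - 7*r + 3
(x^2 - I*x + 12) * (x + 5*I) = x^3 + 4*I*x^2 + 17*x + 60*I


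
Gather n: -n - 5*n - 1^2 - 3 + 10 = 6 - 6*n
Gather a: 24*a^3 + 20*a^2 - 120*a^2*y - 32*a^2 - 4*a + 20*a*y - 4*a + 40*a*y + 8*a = 24*a^3 + a^2*(-120*y - 12) + 60*a*y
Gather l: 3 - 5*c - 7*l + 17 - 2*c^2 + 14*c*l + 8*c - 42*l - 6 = -2*c^2 + 3*c + l*(14*c - 49) + 14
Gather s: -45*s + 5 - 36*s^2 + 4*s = -36*s^2 - 41*s + 5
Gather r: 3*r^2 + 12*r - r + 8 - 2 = 3*r^2 + 11*r + 6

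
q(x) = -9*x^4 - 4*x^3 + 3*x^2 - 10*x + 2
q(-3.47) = -1064.90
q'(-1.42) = 60.36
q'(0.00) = -10.00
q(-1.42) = -2.89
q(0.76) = -8.63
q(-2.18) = -123.77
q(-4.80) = -4216.09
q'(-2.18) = 292.86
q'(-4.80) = 3666.03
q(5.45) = -8551.05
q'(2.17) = -421.35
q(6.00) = -12478.00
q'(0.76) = -28.17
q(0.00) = 2.00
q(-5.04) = -5166.47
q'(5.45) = -6161.36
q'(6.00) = -8182.00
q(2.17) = -246.01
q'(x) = -36*x^3 - 12*x^2 + 6*x - 10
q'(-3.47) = 1328.84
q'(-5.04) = 4263.81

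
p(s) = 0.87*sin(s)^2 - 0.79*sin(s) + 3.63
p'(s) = 1.74*sin(s)*cos(s) - 0.79*cos(s)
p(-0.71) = 4.51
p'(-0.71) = -1.46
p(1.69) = 3.70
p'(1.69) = -0.11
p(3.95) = 4.66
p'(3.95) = 1.41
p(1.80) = 3.69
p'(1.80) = -0.21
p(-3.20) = 3.59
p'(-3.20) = 0.69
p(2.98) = 3.53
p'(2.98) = 0.50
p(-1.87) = 5.18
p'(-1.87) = 0.72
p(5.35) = 4.83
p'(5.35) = -1.30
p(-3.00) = 3.76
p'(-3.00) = 1.03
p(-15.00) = 4.51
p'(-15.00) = 1.46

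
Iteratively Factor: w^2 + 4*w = (w)*(w + 4)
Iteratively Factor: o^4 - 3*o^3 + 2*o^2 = (o - 1)*(o^3 - 2*o^2) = o*(o - 1)*(o^2 - 2*o) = o^2*(o - 1)*(o - 2)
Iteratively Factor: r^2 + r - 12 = (r - 3)*(r + 4)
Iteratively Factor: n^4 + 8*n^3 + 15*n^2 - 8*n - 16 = (n + 4)*(n^3 + 4*n^2 - n - 4) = (n + 4)^2*(n^2 - 1) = (n - 1)*(n + 4)^2*(n + 1)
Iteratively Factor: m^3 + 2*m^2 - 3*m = (m - 1)*(m^2 + 3*m) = m*(m - 1)*(m + 3)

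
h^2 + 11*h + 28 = (h + 4)*(h + 7)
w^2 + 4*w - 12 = (w - 2)*(w + 6)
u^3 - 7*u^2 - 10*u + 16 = (u - 8)*(u - 1)*(u + 2)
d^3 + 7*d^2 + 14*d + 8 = (d + 1)*(d + 2)*(d + 4)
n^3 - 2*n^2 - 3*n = n*(n - 3)*(n + 1)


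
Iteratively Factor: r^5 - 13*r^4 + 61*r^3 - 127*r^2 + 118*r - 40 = (r - 5)*(r^4 - 8*r^3 + 21*r^2 - 22*r + 8) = (r - 5)*(r - 1)*(r^3 - 7*r^2 + 14*r - 8) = (r - 5)*(r - 4)*(r - 1)*(r^2 - 3*r + 2) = (r - 5)*(r - 4)*(r - 2)*(r - 1)*(r - 1)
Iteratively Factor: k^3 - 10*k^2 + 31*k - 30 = (k - 2)*(k^2 - 8*k + 15) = (k - 5)*(k - 2)*(k - 3)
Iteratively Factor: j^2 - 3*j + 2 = (j - 1)*(j - 2)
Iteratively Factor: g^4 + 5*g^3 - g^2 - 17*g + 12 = (g + 4)*(g^3 + g^2 - 5*g + 3) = (g - 1)*(g + 4)*(g^2 + 2*g - 3) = (g - 1)^2*(g + 4)*(g + 3)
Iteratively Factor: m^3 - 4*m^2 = (m - 4)*(m^2) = m*(m - 4)*(m)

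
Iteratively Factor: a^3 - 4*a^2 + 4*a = (a)*(a^2 - 4*a + 4) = a*(a - 2)*(a - 2)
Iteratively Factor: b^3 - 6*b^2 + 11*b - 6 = (b - 1)*(b^2 - 5*b + 6) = (b - 3)*(b - 1)*(b - 2)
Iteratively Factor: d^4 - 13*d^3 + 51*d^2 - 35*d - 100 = (d - 5)*(d^3 - 8*d^2 + 11*d + 20) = (d - 5)*(d - 4)*(d^2 - 4*d - 5) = (d - 5)^2*(d - 4)*(d + 1)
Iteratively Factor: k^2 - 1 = (k + 1)*(k - 1)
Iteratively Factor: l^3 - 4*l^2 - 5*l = (l)*(l^2 - 4*l - 5) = l*(l - 5)*(l + 1)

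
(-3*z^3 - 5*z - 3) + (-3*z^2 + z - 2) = -3*z^3 - 3*z^2 - 4*z - 5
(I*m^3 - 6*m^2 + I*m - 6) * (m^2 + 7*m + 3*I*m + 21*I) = I*m^5 - 9*m^4 + 7*I*m^4 - 63*m^3 - 17*I*m^3 - 9*m^2 - 119*I*m^2 - 63*m - 18*I*m - 126*I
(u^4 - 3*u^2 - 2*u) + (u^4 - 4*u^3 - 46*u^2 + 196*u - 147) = 2*u^4 - 4*u^3 - 49*u^2 + 194*u - 147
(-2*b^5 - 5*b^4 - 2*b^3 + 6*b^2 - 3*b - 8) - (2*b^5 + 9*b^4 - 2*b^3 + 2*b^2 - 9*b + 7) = -4*b^5 - 14*b^4 + 4*b^2 + 6*b - 15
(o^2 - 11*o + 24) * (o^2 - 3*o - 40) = o^4 - 14*o^3 + 17*o^2 + 368*o - 960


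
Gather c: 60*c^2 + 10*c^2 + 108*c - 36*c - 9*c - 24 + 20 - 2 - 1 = 70*c^2 + 63*c - 7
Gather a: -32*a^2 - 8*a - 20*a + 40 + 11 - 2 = -32*a^2 - 28*a + 49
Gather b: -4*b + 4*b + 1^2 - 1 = 0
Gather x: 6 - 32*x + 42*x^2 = 42*x^2 - 32*x + 6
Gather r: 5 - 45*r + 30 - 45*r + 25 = 60 - 90*r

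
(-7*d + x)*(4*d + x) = -28*d^2 - 3*d*x + x^2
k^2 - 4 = (k - 2)*(k + 2)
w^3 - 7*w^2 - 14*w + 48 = (w - 8)*(w - 2)*(w + 3)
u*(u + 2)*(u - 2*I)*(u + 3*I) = u^4 + 2*u^3 + I*u^3 + 6*u^2 + 2*I*u^2 + 12*u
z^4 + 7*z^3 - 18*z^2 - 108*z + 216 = (z - 3)*(z - 2)*(z + 6)^2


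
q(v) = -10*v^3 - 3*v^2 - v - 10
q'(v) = -30*v^2 - 6*v - 1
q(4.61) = -1058.09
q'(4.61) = -666.22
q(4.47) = -967.56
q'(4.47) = -627.25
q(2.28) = -146.40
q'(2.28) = -170.63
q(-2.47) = 124.86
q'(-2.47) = -169.21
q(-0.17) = -9.87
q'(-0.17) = -0.85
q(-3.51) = 388.99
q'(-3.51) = -349.54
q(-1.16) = 2.73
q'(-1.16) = -34.41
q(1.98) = -101.37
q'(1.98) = -130.49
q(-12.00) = 16850.00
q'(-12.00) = -4249.00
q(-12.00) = 16850.00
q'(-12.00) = -4249.00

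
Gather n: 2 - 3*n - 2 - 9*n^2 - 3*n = -9*n^2 - 6*n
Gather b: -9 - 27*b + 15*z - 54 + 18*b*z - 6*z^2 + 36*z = b*(18*z - 27) - 6*z^2 + 51*z - 63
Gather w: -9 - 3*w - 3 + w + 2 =-2*w - 10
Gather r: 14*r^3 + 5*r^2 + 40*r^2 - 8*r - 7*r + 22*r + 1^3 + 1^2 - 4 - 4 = 14*r^3 + 45*r^2 + 7*r - 6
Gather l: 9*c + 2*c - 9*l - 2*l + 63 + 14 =11*c - 11*l + 77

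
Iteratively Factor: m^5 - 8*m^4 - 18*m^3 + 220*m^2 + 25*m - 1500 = (m + 4)*(m^4 - 12*m^3 + 30*m^2 + 100*m - 375) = (m + 3)*(m + 4)*(m^3 - 15*m^2 + 75*m - 125) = (m - 5)*(m + 3)*(m + 4)*(m^2 - 10*m + 25) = (m - 5)^2*(m + 3)*(m + 4)*(m - 5)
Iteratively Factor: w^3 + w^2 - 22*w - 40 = (w + 2)*(w^2 - w - 20) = (w - 5)*(w + 2)*(w + 4)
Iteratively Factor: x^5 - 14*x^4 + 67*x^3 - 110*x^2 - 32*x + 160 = (x - 5)*(x^4 - 9*x^3 + 22*x^2 - 32) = (x - 5)*(x + 1)*(x^3 - 10*x^2 + 32*x - 32) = (x - 5)*(x - 2)*(x + 1)*(x^2 - 8*x + 16) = (x - 5)*(x - 4)*(x - 2)*(x + 1)*(x - 4)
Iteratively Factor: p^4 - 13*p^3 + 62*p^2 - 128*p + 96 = (p - 2)*(p^3 - 11*p^2 + 40*p - 48) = (p - 4)*(p - 2)*(p^2 - 7*p + 12) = (p - 4)^2*(p - 2)*(p - 3)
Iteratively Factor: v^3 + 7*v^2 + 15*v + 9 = (v + 3)*(v^2 + 4*v + 3) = (v + 1)*(v + 3)*(v + 3)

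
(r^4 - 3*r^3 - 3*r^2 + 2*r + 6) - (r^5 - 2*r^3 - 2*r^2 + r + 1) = -r^5 + r^4 - r^3 - r^2 + r + 5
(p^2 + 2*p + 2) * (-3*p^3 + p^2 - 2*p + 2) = -3*p^5 - 5*p^4 - 6*p^3 + 4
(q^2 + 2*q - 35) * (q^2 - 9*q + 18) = q^4 - 7*q^3 - 35*q^2 + 351*q - 630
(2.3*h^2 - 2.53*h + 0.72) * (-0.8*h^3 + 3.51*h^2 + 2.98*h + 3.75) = -1.84*h^5 + 10.097*h^4 - 2.6023*h^3 + 3.6128*h^2 - 7.3419*h + 2.7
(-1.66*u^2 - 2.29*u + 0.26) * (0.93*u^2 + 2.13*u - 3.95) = -1.5438*u^4 - 5.6655*u^3 + 1.9211*u^2 + 9.5993*u - 1.027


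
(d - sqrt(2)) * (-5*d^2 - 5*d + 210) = -5*d^3 - 5*d^2 + 5*sqrt(2)*d^2 + 5*sqrt(2)*d + 210*d - 210*sqrt(2)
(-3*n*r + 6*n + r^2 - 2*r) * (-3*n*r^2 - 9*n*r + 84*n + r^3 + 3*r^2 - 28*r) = 9*n^2*r^3 + 9*n^2*r^2 - 306*n^2*r + 504*n^2 - 6*n*r^4 - 6*n*r^3 + 204*n*r^2 - 336*n*r + r^5 + r^4 - 34*r^3 + 56*r^2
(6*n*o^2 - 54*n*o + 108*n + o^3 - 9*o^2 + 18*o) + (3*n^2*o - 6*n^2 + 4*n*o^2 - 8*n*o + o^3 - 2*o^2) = 3*n^2*o - 6*n^2 + 10*n*o^2 - 62*n*o + 108*n + 2*o^3 - 11*o^2 + 18*o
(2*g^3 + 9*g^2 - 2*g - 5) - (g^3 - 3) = g^3 + 9*g^2 - 2*g - 2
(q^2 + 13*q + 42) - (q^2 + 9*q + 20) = 4*q + 22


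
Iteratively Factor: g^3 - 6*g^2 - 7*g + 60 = (g + 3)*(g^2 - 9*g + 20) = (g - 4)*(g + 3)*(g - 5)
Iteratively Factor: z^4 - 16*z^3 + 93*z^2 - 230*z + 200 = (z - 4)*(z^3 - 12*z^2 + 45*z - 50) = (z - 5)*(z - 4)*(z^2 - 7*z + 10) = (z - 5)^2*(z - 4)*(z - 2)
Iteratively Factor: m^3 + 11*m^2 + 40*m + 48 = (m + 4)*(m^2 + 7*m + 12) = (m + 4)^2*(m + 3)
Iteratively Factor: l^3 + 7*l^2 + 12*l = (l)*(l^2 + 7*l + 12) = l*(l + 4)*(l + 3)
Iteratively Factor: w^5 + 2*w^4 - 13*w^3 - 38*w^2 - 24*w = (w + 3)*(w^4 - w^3 - 10*w^2 - 8*w) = (w + 1)*(w + 3)*(w^3 - 2*w^2 - 8*w) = w*(w + 1)*(w + 3)*(w^2 - 2*w - 8) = w*(w - 4)*(w + 1)*(w + 3)*(w + 2)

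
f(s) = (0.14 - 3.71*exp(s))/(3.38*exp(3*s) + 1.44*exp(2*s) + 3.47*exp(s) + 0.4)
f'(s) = (0.14 - 3.71*exp(s))*(-10.14*exp(3*s) - 2.88*exp(2*s) - 3.47*exp(s))/(3.38*exp(3*s) + 1.44*exp(2*s) + 3.47*exp(s) + 0.4)^2 - 3.71*exp(s)/(3.38*exp(3*s) + 1.44*exp(2*s) + 3.47*exp(s) + 0.4)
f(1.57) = -0.04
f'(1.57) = 0.08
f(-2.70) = -0.17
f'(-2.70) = -0.32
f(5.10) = -0.00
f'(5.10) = 0.00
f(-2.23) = -0.33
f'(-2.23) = -0.33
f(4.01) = -0.00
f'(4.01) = 0.00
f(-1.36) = -0.56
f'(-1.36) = -0.17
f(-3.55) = 0.07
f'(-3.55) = -0.23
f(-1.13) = -0.59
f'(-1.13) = -0.09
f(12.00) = 0.00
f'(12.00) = 0.00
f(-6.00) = 0.32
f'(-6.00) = -0.03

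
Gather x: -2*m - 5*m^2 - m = -5*m^2 - 3*m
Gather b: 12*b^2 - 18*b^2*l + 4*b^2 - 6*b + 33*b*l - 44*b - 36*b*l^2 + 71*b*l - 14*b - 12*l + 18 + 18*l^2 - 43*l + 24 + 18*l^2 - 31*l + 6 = b^2*(16 - 18*l) + b*(-36*l^2 + 104*l - 64) + 36*l^2 - 86*l + 48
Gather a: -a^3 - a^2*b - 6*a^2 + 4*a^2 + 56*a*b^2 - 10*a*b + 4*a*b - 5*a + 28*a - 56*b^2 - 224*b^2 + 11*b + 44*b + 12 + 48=-a^3 + a^2*(-b - 2) + a*(56*b^2 - 6*b + 23) - 280*b^2 + 55*b + 60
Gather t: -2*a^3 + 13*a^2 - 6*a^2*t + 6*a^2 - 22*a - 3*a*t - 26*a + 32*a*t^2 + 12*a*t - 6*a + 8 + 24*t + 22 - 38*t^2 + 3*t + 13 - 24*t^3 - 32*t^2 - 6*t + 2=-2*a^3 + 19*a^2 - 54*a - 24*t^3 + t^2*(32*a - 70) + t*(-6*a^2 + 9*a + 21) + 45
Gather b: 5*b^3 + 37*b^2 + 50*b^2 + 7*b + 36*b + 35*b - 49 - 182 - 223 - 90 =5*b^3 + 87*b^2 + 78*b - 544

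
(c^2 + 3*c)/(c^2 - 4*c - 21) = c/(c - 7)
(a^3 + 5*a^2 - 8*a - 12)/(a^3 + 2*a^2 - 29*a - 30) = (a - 2)/(a - 5)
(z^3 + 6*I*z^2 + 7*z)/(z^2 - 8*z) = (z^2 + 6*I*z + 7)/(z - 8)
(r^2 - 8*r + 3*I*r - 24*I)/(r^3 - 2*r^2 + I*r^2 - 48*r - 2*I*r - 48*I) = (r + 3*I)/(r^2 + r*(6 + I) + 6*I)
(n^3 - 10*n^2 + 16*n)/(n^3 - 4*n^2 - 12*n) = (-n^2 + 10*n - 16)/(-n^2 + 4*n + 12)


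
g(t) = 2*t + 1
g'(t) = 2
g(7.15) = 15.30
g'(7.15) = 2.00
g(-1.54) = -2.08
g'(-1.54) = 2.00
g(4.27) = 9.54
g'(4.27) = 2.00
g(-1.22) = -1.44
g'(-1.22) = 2.00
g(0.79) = 2.58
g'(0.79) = 2.00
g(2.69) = 6.38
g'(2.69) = 2.00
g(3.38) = 7.76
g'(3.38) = 2.00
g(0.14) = 1.28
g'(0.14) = 2.00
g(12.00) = 25.00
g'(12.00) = 2.00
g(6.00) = 13.00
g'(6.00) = 2.00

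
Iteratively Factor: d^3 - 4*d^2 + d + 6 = (d + 1)*(d^2 - 5*d + 6) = (d - 2)*(d + 1)*(d - 3)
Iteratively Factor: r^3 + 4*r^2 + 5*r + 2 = (r + 1)*(r^2 + 3*r + 2) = (r + 1)^2*(r + 2)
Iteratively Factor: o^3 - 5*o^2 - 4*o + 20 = (o + 2)*(o^2 - 7*o + 10) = (o - 2)*(o + 2)*(o - 5)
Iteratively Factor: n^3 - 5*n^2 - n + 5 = (n - 5)*(n^2 - 1) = (n - 5)*(n - 1)*(n + 1)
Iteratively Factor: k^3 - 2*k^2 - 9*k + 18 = (k - 2)*(k^2 - 9) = (k - 2)*(k + 3)*(k - 3)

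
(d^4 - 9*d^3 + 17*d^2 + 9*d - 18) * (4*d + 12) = 4*d^5 - 24*d^4 - 40*d^3 + 240*d^2 + 36*d - 216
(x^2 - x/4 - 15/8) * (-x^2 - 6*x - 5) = -x^4 - 23*x^3/4 - 13*x^2/8 + 25*x/2 + 75/8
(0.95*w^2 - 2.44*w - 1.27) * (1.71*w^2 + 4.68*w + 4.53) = 1.6245*w^4 + 0.2736*w^3 - 9.2874*w^2 - 16.9968*w - 5.7531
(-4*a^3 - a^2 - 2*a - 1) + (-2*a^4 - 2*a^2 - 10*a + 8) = -2*a^4 - 4*a^3 - 3*a^2 - 12*a + 7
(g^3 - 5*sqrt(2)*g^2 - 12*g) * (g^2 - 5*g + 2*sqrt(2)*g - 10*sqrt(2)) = g^5 - 5*g^4 - 3*sqrt(2)*g^4 - 32*g^3 + 15*sqrt(2)*g^3 - 24*sqrt(2)*g^2 + 160*g^2 + 120*sqrt(2)*g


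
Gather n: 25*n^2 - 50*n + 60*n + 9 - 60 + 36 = 25*n^2 + 10*n - 15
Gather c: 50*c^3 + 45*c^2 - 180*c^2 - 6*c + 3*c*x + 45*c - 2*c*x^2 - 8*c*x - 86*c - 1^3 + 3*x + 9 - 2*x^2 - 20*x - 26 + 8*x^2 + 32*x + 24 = 50*c^3 - 135*c^2 + c*(-2*x^2 - 5*x - 47) + 6*x^2 + 15*x + 6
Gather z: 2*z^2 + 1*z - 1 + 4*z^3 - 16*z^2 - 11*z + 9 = 4*z^3 - 14*z^2 - 10*z + 8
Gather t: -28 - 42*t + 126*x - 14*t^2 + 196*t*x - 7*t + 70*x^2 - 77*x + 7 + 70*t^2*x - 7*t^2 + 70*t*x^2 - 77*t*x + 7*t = t^2*(70*x - 21) + t*(70*x^2 + 119*x - 42) + 70*x^2 + 49*x - 21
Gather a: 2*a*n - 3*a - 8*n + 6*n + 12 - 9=a*(2*n - 3) - 2*n + 3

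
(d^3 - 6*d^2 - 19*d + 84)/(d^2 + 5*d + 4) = (d^2 - 10*d + 21)/(d + 1)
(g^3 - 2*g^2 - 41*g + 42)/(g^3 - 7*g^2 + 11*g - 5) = (g^2 - g - 42)/(g^2 - 6*g + 5)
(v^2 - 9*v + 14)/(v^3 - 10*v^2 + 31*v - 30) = (v - 7)/(v^2 - 8*v + 15)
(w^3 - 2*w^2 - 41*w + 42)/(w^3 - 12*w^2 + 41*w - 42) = (w^2 + 5*w - 6)/(w^2 - 5*w + 6)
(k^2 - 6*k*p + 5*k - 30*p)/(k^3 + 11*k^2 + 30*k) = (k - 6*p)/(k*(k + 6))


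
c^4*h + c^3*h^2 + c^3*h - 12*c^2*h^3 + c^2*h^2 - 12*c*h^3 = c*(c - 3*h)*(c + 4*h)*(c*h + h)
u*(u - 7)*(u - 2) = u^3 - 9*u^2 + 14*u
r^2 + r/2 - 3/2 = (r - 1)*(r + 3/2)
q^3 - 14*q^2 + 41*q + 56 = (q - 8)*(q - 7)*(q + 1)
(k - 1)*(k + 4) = k^2 + 3*k - 4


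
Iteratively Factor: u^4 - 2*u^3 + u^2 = (u - 1)*(u^3 - u^2) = (u - 1)^2*(u^2) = u*(u - 1)^2*(u)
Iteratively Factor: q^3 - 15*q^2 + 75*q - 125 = (q - 5)*(q^2 - 10*q + 25) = (q - 5)^2*(q - 5)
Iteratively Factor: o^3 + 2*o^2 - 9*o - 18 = (o + 3)*(o^2 - o - 6) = (o + 2)*(o + 3)*(o - 3)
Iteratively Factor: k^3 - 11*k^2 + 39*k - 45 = (k - 3)*(k^2 - 8*k + 15) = (k - 3)^2*(k - 5)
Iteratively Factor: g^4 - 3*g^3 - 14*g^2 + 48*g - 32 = (g - 1)*(g^3 - 2*g^2 - 16*g + 32) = (g - 4)*(g - 1)*(g^2 + 2*g - 8) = (g - 4)*(g - 2)*(g - 1)*(g + 4)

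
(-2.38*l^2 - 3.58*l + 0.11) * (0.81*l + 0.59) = -1.9278*l^3 - 4.304*l^2 - 2.0231*l + 0.0649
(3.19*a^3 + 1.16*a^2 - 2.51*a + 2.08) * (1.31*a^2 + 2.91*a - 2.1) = 4.1789*a^5 + 10.8025*a^4 - 6.6115*a^3 - 7.0153*a^2 + 11.3238*a - 4.368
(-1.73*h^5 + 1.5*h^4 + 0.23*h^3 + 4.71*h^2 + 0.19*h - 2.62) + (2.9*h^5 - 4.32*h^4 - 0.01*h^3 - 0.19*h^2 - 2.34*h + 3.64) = 1.17*h^5 - 2.82*h^4 + 0.22*h^3 + 4.52*h^2 - 2.15*h + 1.02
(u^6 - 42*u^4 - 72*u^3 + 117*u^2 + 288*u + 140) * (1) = u^6 - 42*u^4 - 72*u^3 + 117*u^2 + 288*u + 140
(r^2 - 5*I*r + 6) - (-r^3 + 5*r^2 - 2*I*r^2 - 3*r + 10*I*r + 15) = r^3 - 4*r^2 + 2*I*r^2 + 3*r - 15*I*r - 9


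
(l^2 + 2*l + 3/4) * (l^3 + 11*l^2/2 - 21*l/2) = l^5 + 15*l^4/2 + 5*l^3/4 - 135*l^2/8 - 63*l/8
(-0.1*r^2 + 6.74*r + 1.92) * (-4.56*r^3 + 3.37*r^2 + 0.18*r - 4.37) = 0.456*r^5 - 31.0714*r^4 + 13.9406*r^3 + 8.1206*r^2 - 29.1082*r - 8.3904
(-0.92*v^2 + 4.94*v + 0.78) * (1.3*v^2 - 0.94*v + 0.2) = -1.196*v^4 + 7.2868*v^3 - 3.8136*v^2 + 0.2548*v + 0.156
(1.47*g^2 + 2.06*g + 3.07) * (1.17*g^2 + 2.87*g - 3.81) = 1.7199*g^4 + 6.6291*g^3 + 3.9034*g^2 + 0.9623*g - 11.6967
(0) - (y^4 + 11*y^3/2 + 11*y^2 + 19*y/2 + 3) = -y^4 - 11*y^3/2 - 11*y^2 - 19*y/2 - 3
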